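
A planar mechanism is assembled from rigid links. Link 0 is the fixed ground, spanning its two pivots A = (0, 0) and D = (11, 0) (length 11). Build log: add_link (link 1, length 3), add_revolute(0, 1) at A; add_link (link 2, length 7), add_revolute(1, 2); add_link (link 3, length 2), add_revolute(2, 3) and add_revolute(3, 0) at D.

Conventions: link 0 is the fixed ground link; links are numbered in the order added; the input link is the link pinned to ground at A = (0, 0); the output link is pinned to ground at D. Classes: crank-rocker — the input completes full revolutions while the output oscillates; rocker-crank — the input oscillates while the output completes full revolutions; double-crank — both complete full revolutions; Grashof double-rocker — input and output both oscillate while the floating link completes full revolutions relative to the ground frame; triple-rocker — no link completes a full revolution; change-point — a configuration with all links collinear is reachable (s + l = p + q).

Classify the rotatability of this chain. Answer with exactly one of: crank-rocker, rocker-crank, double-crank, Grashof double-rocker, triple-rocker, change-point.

lengths: ground=11, input=3, coupler=7, output=2
sorted: s=2 (shortest), l=11 (longest), p+q=10
s + l = 13 vs p + q = 10
s + l > p + q → non-Grashof → no link fully rotates → triple-rocker

triple-rocker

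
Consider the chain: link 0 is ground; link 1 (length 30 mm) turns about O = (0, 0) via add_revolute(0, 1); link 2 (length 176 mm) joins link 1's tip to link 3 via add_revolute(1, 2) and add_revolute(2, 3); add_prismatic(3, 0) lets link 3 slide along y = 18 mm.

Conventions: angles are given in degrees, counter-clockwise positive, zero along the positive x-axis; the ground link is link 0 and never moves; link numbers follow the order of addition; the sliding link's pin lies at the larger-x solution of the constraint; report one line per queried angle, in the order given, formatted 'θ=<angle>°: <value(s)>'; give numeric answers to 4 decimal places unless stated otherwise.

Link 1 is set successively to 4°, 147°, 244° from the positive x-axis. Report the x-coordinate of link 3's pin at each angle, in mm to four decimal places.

geometry: r = 30 mm, L = 176 mm, e = 18 mm
θ=4°: crank pin P = (r cos θ, r sin θ) = (29.926922, 2.092694)
θ=4°: h = r sin θ − e = 2.092694 − 18 = -15.907306
θ=4°: x = r cos θ + √(L² − h²) = 29.926922 + 175.279655 = 205.206577
θ=147°: crank pin P = (r cos θ, r sin θ) = (-25.160117, 16.339171)
θ=147°: h = r sin θ − e = 16.339171 − 18 = -1.660829
θ=147°: x = r cos θ + √(L² − h²) = -25.160117 + 175.992164 = 150.832047
θ=244°: crank pin P = (r cos θ, r sin θ) = (-13.151134, -26.963821)
θ=244°: h = r sin θ − e = -26.963821 − 18 = -44.963821
θ=244°: x = r cos θ + √(L² − h²) = -13.151134 + 170.159498 = 157.008364

θ=4°: 205.2066
θ=147°: 150.8320
θ=244°: 157.0084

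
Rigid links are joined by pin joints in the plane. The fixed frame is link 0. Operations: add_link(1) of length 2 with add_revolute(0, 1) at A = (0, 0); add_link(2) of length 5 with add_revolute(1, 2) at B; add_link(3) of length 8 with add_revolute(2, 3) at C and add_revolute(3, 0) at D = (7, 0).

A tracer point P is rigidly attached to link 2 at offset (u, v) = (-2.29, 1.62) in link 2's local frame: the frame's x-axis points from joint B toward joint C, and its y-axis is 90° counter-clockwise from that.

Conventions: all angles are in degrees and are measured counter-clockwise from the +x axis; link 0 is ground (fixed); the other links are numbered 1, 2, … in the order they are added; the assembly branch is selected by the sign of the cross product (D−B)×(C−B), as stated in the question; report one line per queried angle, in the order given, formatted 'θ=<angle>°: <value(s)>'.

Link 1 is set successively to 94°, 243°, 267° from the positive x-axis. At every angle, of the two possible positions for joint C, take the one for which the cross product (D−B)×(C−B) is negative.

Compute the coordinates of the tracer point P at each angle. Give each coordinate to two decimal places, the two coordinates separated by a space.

A=(0,0), D=(7.00,0)
θ=94°: B = A + 2.00·(cos94°, sin94°) = (-0.1395, 1.9951)
θ=94°: |BD| = 7.4130
θ=94°: circle(B,5.00) ∩ circle(D,8.00): a=1.0760, h=4.8828
θ=94°:   candidates: C₊=(2.2110,6.4082) cross=36.197; C₋=(-0.4174,-2.9971) cross=-36.197
θ=94°:   branch - wants cross < 0 → take C=(-0.4174,-2.9971) (cross=-36.197)
θ=94°: ex = (C−B)/|BC| = (-0.0556,-0.9985); ey = (0.9985,-0.0556)
θ=94°: P = B + -2.29·ex + 1.62·ey = (1.6052,4.1916)
θ=243°: B = A + 2.00·(cos243°, sin243°) = (-0.9080, -1.7820)
θ=243°: |BD| = 8.1063
θ=243°: circle(B,5.00) ∩ circle(D,8.00): a=1.6476, h=4.7207
θ=243°:   candidates: C₊=(-0.3385,3.1854) cross=38.268; C₋=(1.7371,-6.0251) cross=-38.268
θ=243°:   branch - wants cross < 0 → take C=(1.7371,-6.0251) (cross=-38.268)
θ=243°: ex = (C−B)/|BC| = (0.5290,-0.8486); ey = (0.8486,0.5290)
θ=243°: P = B + -2.29·ex + 1.62·ey = (-0.7447,1.0183)
θ=267°: B = A + 2.00·(cos267°, sin267°) = (-0.1047, -1.9973)
θ=267°: |BD| = 7.3801
θ=267°: circle(B,5.00) ∩ circle(D,8.00): a=1.0478, h=4.8890
θ=267°:   candidates: C₊=(-0.4191,2.9928) cross=36.081; C₋=(2.2271,-6.4202) cross=-36.081
θ=267°:   branch - wants cross < 0 → take C=(2.2271,-6.4202) (cross=-36.081)
θ=267°: ex = (C−B)/|BC| = (0.4664,-0.8846); ey = (0.8846,0.4664)
θ=267°: P = B + -2.29·ex + 1.62·ey = (0.2604,0.7840)

θ=94°: 1.61 4.19
θ=243°: -0.74 1.02
θ=267°: 0.26 0.78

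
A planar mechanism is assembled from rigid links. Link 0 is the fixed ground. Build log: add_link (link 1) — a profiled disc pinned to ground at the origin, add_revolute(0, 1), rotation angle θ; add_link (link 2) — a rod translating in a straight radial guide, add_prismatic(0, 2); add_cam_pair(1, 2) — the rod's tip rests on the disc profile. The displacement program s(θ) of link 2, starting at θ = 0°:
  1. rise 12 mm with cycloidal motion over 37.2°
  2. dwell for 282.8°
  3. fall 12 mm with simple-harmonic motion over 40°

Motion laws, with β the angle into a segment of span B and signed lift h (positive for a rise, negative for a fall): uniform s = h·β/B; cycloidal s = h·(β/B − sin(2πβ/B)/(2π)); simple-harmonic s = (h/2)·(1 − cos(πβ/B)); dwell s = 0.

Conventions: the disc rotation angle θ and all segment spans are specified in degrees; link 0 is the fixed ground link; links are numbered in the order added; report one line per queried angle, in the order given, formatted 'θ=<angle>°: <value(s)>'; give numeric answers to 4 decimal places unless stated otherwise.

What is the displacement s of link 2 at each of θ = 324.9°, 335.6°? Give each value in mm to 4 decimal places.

seg 1 [0°–37.2°] cycloidal, h=12: full span → s += 12 → s = 12.0000
seg 2 [37.2°–320°] dwell: s stays 12.0000
seg 3 [320°–360°] simple-harmonic, h=-12: θ=324.9° here. β=4.9, B=40. -12/2·(1 − cos(π·0.1225)) = -0.4389 → s = 11.5611
seg 3 [320°–360°] simple-harmonic, h=-12: θ=335.6° here. β=15.6, B=40. -12/2·(1 − cos(π·0.3900)) = -3.9676 → s = 8.0324

θ=324.9°: 11.5611
θ=335.6°: 8.0324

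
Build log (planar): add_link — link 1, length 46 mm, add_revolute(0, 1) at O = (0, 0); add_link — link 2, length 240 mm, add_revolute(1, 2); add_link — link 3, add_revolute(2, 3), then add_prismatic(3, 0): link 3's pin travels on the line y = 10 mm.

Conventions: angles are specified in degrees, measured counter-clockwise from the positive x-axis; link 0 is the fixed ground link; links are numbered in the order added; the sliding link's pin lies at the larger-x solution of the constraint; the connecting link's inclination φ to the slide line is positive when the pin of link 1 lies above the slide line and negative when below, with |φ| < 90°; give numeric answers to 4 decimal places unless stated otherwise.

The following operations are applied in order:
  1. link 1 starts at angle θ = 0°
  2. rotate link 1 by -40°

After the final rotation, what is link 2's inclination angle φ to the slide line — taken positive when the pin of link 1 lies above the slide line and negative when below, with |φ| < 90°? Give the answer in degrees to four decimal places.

geometry: r = 46 mm, L = 240 mm, e = 10 mm; θ starts at 0°
rotate link 1 by -40°: θ ← 0° -40° = -40°
h = r sin θ − e = -29.568230 − 10 = -39.568230
sin φ = h / L = -39.568230 / 240 = -0.16486763
φ = arcsin(-0.16486763) = -9.489545°

-9.4895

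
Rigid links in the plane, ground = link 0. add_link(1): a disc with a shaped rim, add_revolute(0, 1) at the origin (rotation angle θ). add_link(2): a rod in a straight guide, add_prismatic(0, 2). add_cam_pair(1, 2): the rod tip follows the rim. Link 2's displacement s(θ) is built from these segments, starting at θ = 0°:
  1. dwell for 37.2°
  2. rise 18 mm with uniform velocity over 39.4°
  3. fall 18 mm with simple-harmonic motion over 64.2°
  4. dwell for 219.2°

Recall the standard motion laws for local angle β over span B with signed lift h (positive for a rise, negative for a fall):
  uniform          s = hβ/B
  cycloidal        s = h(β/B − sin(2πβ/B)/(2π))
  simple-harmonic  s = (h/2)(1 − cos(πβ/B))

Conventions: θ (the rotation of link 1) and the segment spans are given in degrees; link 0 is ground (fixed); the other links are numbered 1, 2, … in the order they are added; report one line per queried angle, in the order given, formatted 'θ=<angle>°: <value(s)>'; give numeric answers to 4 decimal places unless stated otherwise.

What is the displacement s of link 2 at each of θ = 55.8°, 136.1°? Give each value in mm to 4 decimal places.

segment 1 (0° to 37.2°, dwell): s unchanged at 0.0000
θ = 55.8° falls in segment 2 (37.2° to 76.6°, uniform, h = 18): β = 55.8 − 37.2 = 18.6°, B = 39.4°; Δs = 18·18.6/39.4 = 8.4975; s = 0.0000 + 8.4975 = 8.4975
segment 2 (37.2° to 76.6°, uniform, h = 18) is passed completely: s = 0.0000 + (18) = 18.0000
θ = 136.1° falls in segment 3 (76.6° to 140.8°, simple-harmonic, h = -18): β = 136.1 − 76.6 = 59.5°, B = 64.2°; Δs = -18/2·(1 − cos(π·0.9268)) = -17.7630; s = 18.0000 − 17.7630 = 0.2370

θ=55.8°: 8.4975
θ=136.1°: 0.2370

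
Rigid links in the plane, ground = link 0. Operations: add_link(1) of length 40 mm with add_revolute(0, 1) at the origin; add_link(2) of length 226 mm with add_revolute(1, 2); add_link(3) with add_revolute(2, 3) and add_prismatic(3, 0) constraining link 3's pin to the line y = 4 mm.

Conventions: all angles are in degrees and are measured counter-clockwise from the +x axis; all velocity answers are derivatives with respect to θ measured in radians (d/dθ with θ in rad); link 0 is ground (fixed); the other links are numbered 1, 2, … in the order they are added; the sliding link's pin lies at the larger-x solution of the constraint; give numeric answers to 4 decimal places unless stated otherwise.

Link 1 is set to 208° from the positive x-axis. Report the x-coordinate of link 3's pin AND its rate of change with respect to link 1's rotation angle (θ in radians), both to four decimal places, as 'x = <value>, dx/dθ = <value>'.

geometry: r = 40 mm, L = 226 mm, e = 4 mm
crank pin P = (r cos θ, r sin θ) = (-35.317904, -18.778863)
h = r sin θ − e = -18.778863 − 4 = -22.778863
x = r cos θ + √(L² − h²) = -35.317904 + 224.849113 = 189.531209
dx/dθ = −r sin θ − h·r cos θ/√(L² − h²) (θ in radians; h = -22.778863) = 15.200900

x = 189.5312, dx/dθ = 15.2009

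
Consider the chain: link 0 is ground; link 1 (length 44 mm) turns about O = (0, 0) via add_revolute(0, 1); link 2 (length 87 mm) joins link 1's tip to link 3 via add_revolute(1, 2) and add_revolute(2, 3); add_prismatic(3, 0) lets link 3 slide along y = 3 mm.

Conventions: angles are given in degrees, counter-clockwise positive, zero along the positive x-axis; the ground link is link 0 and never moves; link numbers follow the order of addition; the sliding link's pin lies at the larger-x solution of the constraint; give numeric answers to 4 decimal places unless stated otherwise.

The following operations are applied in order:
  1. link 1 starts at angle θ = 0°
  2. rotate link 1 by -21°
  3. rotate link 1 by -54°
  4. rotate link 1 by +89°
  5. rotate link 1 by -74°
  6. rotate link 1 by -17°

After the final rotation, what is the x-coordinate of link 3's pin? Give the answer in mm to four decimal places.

geometry: r = 44 mm, L = 87 mm, e = 3 mm; θ starts at 0°
rotate link 1 by -21°: θ ← 0° -21° = -21°
rotate link 1 by -54°: θ ← -21° -54° = -75°
rotate link 1 by +89°: θ ← -75° +89° = 14°
rotate link 1 by -74°: θ ← 14° -74° = -60°
rotate link 1 by -17°: θ ← -60° -17° = -77°
crank pin P = (r cos θ, r sin θ) = (9.897846, -42.872283)
h = r sin θ − e = -42.872283 − 3 = -45.872283
x = r cos θ + √(L² − h²) = 9.897846 + 73.923837 = 83.821683

83.8217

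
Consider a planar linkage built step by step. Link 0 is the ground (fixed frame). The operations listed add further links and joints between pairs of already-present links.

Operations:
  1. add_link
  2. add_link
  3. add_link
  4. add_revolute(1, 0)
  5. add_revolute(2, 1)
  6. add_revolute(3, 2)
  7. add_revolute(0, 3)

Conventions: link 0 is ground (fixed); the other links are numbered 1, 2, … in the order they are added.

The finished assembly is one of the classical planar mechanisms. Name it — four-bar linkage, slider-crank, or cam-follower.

links: 4 (incl. ground); joints: 4 revolute, 0 prismatic, 0 higher (cam) pair, forming one closed loop
4 links in a single 4R loop → four-bar linkage

four-bar linkage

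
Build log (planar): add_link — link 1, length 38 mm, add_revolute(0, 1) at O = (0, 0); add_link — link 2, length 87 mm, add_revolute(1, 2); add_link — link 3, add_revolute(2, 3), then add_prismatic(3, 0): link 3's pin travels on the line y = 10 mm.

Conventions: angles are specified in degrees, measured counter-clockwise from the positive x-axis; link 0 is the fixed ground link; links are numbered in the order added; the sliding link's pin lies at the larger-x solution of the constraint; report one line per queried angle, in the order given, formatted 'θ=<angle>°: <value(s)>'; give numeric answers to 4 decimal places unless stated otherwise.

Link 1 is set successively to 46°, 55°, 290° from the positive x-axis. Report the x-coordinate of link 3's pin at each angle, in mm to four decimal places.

geometry: r = 38 mm, L = 87 mm, e = 10 mm
θ=46°: crank pin P = (r cos θ, r sin θ) = (26.397018, 27.334912)
θ=46°: h = r sin θ − e = 27.334912 − 10 = 17.334912
θ=46°: x = r cos θ + √(L² − h²) = 26.397018 + 85.255503 = 111.652521
θ=55°: crank pin P = (r cos θ, r sin θ) = (21.795905, 31.127778)
θ=55°: h = r sin θ − e = 31.127778 − 10 = 21.127778
θ=55°: x = r cos θ + √(L² − h²) = 21.795905 + 84.395598 = 106.191503
θ=290°: crank pin P = (r cos θ, r sin θ) = (12.996765, -35.708320)
θ=290°: h = r sin θ − e = -35.708320 − 10 = -45.708320
θ=290°: x = r cos θ + √(L² − h²) = 12.996765 + 74.025330 = 87.022096

θ=46°: 111.6525
θ=55°: 106.1915
θ=290°: 87.0221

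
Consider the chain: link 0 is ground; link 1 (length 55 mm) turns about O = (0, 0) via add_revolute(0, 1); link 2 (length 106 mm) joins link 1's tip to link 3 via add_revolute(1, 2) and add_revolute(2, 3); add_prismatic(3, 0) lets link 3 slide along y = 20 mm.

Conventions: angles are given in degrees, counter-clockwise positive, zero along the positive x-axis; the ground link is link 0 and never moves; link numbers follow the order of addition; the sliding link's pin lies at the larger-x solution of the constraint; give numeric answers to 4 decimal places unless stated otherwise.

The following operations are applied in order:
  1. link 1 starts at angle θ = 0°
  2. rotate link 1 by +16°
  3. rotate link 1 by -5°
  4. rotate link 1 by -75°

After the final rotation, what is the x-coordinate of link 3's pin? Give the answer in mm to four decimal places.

geometry: r = 55 mm, L = 106 mm, e = 20 mm; θ starts at 0°
rotate link 1 by +16°: θ ← 0° +16° = 16°
rotate link 1 by -5°: θ ← 16° -5° = 11°
rotate link 1 by -75°: θ ← 11° -75° = -64°
crank pin P = (r cos θ, r sin θ) = (24.110413, -49.433673)
h = r sin θ − e = -49.433673 − 20 = -69.433673
x = r cos θ + √(L² − h²) = 24.110413 + 80.093477 = 104.203890

104.2039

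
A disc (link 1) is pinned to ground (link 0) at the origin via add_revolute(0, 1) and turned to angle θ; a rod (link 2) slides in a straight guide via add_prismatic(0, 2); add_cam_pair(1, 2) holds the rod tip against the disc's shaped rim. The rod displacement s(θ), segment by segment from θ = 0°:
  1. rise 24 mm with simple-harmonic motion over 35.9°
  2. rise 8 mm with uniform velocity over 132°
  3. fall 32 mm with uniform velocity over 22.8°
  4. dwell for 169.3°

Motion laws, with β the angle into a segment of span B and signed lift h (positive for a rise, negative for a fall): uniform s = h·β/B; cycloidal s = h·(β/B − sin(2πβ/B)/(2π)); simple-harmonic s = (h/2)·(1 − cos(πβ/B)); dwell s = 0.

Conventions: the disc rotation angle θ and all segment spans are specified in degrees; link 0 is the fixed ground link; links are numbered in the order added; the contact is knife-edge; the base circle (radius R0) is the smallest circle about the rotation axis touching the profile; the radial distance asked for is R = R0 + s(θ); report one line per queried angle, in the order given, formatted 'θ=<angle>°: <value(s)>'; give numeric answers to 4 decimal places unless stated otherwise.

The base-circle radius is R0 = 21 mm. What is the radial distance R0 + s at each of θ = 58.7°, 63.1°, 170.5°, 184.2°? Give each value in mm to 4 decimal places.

segment 1 (0° to 35.9°, simple-harmonic, h = 24) is passed completely: s = 0.0000 + (24) = 24.0000
θ = 58.7° falls in segment 2 (35.9° to 167.9°, uniform, h = 8): β = 58.7 − 35.9 = 22.8°, B = 132°; Δs = 8·22.8/132 = 1.3818; s = 24.0000 + 1.3818 = 25.3818
θ = 63.1° falls in segment 2 (35.9° to 167.9°, uniform, h = 8): β = 63.1 − 35.9 = 27.2°, B = 132°; Δs = 8·27.2/132 = 1.6485; s = 24.0000 + 1.6485 = 25.6485
segment 2 (35.9° to 167.9°, uniform, h = 8) is passed completely: s = 24.0000 + (8) = 32.0000
θ = 170.5° falls in segment 3 (167.9° to 190.7°, uniform, h = -32): β = 170.5 − 167.9 = 2.6°, B = 22.8°; Δs = -32·2.6/22.8 = -3.6491; s = 32.0000 − 3.6491 = 28.3509
θ = 184.2° falls in segment 3 (167.9° to 190.7°, uniform, h = -32): β = 184.2 − 167.9 = 16.3°, B = 22.8°; Δs = -32·16.3/22.8 = -22.8772; s = 32.0000 − 22.8772 = 9.1228
θ=58.7°: R = R0 + s = 21 + 25.3818 = 46.3818
θ=63.1°: R = R0 + s = 21 + 25.6485 = 46.6485
θ=170.5°: R = R0 + s = 21 + 28.3509 = 49.3509
θ=184.2°: R = R0 + s = 21 + 9.1228 = 30.1228

θ=58.7°: 46.3818
θ=63.1°: 46.6485
θ=170.5°: 49.3509
θ=184.2°: 30.1228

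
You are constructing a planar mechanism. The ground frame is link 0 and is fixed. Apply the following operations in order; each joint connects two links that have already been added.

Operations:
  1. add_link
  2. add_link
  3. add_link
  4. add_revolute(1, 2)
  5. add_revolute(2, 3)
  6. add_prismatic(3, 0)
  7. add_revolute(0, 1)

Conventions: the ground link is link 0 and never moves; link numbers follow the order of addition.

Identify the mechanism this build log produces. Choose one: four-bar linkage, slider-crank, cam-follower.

links: 4 (incl. ground); joints: 3 revolute, 1 prismatic, 0 higher (cam) pair, forming one closed loop
4 links, 3 revolutes + 1 prismatic in one loop → slider-crank

slider-crank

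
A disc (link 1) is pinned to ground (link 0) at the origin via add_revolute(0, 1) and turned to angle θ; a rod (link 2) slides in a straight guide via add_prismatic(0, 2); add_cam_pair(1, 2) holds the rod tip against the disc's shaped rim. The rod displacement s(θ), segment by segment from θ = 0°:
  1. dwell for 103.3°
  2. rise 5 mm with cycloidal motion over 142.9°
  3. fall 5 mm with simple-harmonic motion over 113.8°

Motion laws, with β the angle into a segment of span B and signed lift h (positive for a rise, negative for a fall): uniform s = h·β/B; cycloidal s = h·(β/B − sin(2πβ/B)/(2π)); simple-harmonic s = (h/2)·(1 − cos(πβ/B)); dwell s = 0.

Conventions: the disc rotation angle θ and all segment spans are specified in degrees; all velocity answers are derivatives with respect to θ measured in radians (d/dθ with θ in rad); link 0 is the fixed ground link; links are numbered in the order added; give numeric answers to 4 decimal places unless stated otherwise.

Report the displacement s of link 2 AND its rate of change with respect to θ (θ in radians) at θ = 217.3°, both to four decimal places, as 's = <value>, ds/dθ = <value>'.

segment 1 (0° to 103.3°, dwell): s unchanged at 0.0000
θ = 217.3° falls in segment 2 (103.3° to 246.2°, cycloidal, h = 5): β = 217.3 − 103.3 = 114°, B = 142.9°; Δs = 5·(0.7978 − sin(2π·0.7978)/(2π)) = 4.7490; s = 0.0000 + 4.7490 = 4.7490
velocity in seg [103.3°–246.2°] (cycloidal), θ in radians: β = 114° = 1.9897 rad, B = 142.9° = 2.4941 rad; ds/dθ = (h/B)(1 − cos(2πβ/B)) = (5/2.4941)(1 − cos(2π·0.7978)) = 1.412136 mm/rad

s = 4.7490, ds/dθ = 1.4121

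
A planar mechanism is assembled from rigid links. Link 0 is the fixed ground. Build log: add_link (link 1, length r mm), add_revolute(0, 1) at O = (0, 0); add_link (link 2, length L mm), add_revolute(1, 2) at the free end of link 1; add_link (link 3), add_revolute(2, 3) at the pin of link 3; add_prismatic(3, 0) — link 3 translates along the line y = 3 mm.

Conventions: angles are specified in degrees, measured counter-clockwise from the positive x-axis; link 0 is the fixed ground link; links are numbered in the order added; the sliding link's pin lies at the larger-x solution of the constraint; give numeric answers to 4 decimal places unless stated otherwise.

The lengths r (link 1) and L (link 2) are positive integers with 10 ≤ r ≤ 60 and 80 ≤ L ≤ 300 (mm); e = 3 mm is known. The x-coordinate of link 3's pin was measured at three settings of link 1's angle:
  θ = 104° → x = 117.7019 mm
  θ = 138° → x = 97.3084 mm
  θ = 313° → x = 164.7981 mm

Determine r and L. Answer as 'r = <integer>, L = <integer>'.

constraint per measurement: (x − r cos θ)² + (r sin θ − e)² = L²
subtracting the θ₁ and θ₂ equations cancels the r² and L² terms:
r = (x₁² − x₂²) / (2[(x₁cos θ₁ + e sin θ₁) − (x₂cos θ₂ + e sin θ₂)]) = 48.9999 → r = 49
L² = (x₁ − r cos θ₁)² + (r sin θ₁ − e)² = 18768.9877 → L = 137.0000 → L = 137
check at θ₃=313°: x = 164.7981 (printed 164.7981) ✓

r = 49, L = 137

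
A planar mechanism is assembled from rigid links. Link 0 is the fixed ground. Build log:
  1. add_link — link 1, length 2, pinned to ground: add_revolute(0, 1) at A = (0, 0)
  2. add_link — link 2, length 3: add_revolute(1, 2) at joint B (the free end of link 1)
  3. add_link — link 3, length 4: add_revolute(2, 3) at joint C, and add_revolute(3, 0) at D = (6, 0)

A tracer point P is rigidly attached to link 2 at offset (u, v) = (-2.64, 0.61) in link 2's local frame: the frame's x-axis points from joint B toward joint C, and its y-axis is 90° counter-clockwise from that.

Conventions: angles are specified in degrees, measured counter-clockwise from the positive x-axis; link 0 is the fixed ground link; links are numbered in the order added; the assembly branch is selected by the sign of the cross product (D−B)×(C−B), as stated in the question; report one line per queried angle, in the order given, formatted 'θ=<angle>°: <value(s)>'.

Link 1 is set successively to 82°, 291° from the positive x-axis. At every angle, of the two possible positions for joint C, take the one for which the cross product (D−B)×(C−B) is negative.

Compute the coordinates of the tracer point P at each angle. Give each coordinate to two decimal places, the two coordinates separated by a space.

A=(0,0), D=(6.00,0)
θ=82°: B = A + 2.00·(cos82°, sin82°) = (0.2783, 1.9805)
θ=82°: |BD| = 6.0547
θ=82°: circle(B,3.00) ∩ circle(D,4.00): a=2.4493, h=1.7323
θ=82°:   candidates: C₊=(3.1596,2.8164) cross=10.489; C₋=(2.0263,-0.4577) cross=-10.489
θ=82°:   branch - wants cross < 0 → take C=(2.0263,-0.4577) (cross=-10.489)
θ=82°: ex = (C−B)/|BC| = (0.5826,-0.8127); ey = (0.8127,0.5826)
θ=82°: P = B + -2.64·ex + 0.61·ey = (-0.7641,4.4816)
θ=291°: B = A + 2.00·(cos291°, sin291°) = (0.7167, -1.8672)
θ=291°: |BD| = 5.6035
θ=291°: circle(B,3.00) ∩ circle(D,4.00): a=2.1771, h=2.0640
θ=291°:   candidates: C₊=(2.0817,0.8043) cross=11.566; C₋=(3.4572,-3.0877) cross=-11.566
θ=291°:   branch - wants cross < 0 → take C=(3.4572,-3.0877) (cross=-11.566)
θ=291°: ex = (C−B)/|BC| = (0.9135,-0.4069); ey = (0.4069,0.9135)
θ=291°: P = B + -2.64·ex + 0.61·ey = (-1.4467,-0.2358)

θ=82°: -0.76 4.48
θ=291°: -1.45 -0.24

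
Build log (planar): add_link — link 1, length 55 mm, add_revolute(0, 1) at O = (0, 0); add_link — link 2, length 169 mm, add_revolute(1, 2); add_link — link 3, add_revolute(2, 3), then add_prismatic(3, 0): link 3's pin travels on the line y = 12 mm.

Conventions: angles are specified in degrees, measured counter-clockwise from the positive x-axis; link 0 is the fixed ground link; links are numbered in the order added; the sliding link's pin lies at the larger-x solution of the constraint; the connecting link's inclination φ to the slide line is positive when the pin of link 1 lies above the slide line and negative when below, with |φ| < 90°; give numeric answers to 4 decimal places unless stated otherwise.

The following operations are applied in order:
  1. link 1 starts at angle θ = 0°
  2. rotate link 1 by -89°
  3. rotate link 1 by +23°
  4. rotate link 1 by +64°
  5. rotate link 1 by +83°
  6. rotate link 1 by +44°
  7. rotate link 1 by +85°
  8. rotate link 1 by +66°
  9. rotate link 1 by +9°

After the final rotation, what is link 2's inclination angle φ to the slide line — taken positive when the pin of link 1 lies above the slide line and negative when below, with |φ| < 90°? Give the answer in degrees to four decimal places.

geometry: r = 55 mm, L = 169 mm, e = 12 mm; θ starts at 0°
rotate link 1 by -89°: θ ← 0° -89° = -89°
rotate link 1 by +23°: θ ← -89° +23° = -66°
rotate link 1 by +64°: θ ← -66° +64° = -2°
rotate link 1 by +83°: θ ← -2° +83° = 81°
rotate link 1 by +44°: θ ← 81° +44° = 125°
rotate link 1 by +85°: θ ← 125° +85° = 210°
rotate link 1 by +66°: θ ← 210° +66° = 276°
rotate link 1 by +9°: θ ← 276° +9° = 285°
h = r sin θ − e = -53.125920 − 12 = -65.125920
sin φ = h / L = -65.125920 / 169 = -0.38536048
φ = arcsin(-0.38536048) = -22.666121°

-22.6661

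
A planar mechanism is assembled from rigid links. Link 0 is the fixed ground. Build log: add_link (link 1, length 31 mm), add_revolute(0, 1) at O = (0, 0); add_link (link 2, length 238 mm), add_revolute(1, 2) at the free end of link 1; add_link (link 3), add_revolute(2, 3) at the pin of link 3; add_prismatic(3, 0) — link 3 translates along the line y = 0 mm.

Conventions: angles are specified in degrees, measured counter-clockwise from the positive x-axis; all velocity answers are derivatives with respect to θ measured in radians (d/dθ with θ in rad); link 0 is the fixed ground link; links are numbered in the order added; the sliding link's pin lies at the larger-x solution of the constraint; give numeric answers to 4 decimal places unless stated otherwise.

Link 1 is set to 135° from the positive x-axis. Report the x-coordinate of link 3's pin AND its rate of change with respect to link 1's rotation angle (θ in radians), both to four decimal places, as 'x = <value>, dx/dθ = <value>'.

geometry: r = 31 mm, L = 238 mm, e = 0 mm
crank pin P = (r cos θ, r sin θ) = (-21.920310, 21.920310)
h = r sin θ − e = 21.920310 − 0 = 21.920310
x = r cos θ + √(L² − h²) = -21.920310 + 236.988396 = 215.068086
dx/dθ = −r sin θ − h·r cos θ/√(L² − h²) (θ in radians; h = 21.920310) = -19.892785

x = 215.0681, dx/dθ = -19.8928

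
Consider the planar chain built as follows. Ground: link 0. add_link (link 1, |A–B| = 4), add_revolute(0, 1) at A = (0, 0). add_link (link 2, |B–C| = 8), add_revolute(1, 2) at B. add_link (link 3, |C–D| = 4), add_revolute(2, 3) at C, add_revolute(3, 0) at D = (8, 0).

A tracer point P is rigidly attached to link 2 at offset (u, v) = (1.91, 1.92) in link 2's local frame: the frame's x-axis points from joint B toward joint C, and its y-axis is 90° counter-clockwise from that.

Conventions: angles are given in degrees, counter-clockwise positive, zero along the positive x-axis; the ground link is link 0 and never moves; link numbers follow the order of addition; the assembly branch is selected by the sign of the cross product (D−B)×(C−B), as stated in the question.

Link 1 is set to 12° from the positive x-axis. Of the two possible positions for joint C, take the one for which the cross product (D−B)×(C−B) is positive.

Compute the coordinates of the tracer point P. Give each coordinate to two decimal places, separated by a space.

A=(0,0), D=(8.00,0)
B = A + 4.00·(cos12°, sin12°) = (3.9126, 0.8316)
|BD| = 4.1712
circle(B,8.00) ∩ circle(D,4.00): a=7.8394, h=1.5950
  candidates: C₊=(11.9126,0.8316) cross=6.653; C₋=(11.2766,-2.2944) cross=-6.653
  branch + wants cross > 0 → take C=(11.9126,0.8316) (cross=6.653)
ex = (C−B)/|BC| = (1.0000,-0.0000); ey = (0.0000,1.0000)
P = B + 1.91·ex + 1.92·ey = (5.8226,2.7516)

5.82 2.75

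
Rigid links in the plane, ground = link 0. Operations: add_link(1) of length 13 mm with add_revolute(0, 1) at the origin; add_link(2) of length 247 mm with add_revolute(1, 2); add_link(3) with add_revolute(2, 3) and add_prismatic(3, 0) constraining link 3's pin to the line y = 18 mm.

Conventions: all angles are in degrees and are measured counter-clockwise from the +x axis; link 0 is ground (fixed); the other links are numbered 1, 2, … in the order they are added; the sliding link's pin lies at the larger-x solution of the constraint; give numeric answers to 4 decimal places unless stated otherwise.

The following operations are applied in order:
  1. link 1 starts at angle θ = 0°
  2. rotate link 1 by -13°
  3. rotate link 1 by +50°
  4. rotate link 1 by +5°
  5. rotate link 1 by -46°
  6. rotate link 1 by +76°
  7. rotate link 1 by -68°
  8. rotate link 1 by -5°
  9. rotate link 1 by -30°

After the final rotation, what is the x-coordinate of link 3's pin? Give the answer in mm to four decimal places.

geometry: r = 13 mm, L = 247 mm, e = 18 mm; θ starts at 0°
rotate link 1 by -13°: θ ← 0° -13° = -13°
rotate link 1 by +50°: θ ← -13° +50° = 37°
rotate link 1 by +5°: θ ← 37° +5° = 42°
rotate link 1 by -46°: θ ← 42° -46° = -4°
rotate link 1 by +76°: θ ← -4° +76° = 72°
rotate link 1 by -68°: θ ← 72° -68° = 4°
rotate link 1 by -5°: θ ← 4° -5° = -1°
rotate link 1 by -30°: θ ← -1° -30° = -31°
crank pin P = (r cos θ, r sin θ) = (11.143175, -6.695495)
h = r sin θ − e = -6.695495 − 18 = -24.695495
x = r cos θ + √(L² − h²) = 11.143175 + 245.762350 = 256.905525

256.9055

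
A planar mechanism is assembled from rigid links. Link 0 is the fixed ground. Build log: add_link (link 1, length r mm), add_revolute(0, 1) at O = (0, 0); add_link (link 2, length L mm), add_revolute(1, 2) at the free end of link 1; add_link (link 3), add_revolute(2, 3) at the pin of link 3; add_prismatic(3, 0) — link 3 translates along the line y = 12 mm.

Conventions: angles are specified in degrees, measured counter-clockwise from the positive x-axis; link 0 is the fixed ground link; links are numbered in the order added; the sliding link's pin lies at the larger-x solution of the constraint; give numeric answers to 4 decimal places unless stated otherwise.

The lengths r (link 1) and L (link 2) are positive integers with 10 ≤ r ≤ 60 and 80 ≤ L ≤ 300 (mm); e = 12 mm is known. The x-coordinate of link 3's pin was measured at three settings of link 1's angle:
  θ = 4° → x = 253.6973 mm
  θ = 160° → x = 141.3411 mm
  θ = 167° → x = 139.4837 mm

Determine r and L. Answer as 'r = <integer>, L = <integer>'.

constraint per measurement: (x − r cos θ)² + (r sin θ − e)² = L²
subtracting the θ₁ and θ₂ equations cancels the r² and L² terms:
r = (x₁² − x₂²) / (2[(x₁cos θ₁ + e sin θ₁) − (x₂cos θ₂ + e sin θ₂)]) = 58.0000 → r = 58
L² = (x₁ − r cos θ₁)² + (r sin θ₁ − e)² = 38416.0195 → L = 196.0000 → L = 196
check at θ₃=167°: x = 139.4837 (printed 139.4837) ✓

r = 58, L = 196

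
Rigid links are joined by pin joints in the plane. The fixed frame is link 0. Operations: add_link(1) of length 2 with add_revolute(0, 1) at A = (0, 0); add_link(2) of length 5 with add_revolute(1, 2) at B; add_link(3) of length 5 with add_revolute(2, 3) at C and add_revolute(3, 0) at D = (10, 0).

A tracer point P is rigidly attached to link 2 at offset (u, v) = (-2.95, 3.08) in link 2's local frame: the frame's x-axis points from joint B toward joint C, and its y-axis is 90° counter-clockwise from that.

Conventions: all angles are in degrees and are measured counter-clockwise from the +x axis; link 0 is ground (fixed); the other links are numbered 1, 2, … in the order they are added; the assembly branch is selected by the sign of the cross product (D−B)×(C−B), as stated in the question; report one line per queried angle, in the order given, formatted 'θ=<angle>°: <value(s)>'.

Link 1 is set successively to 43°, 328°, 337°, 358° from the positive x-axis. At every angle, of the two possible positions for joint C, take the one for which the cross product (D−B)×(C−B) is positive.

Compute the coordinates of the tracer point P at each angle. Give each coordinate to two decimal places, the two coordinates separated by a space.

A=(0,0), D=(10.00,0)
θ=43°: B = A + 2.00·(cos43°, sin43°) = (1.4627, 1.3640)
θ=43°: |BD| = 8.6456
θ=43°: circle(B,5.00) ∩ circle(D,5.00): a=4.3228, h=2.5127
θ=43°:   candidates: C₊=(6.1278,3.1632) cross=21.724; C₋=(5.3349,-1.7992) cross=-21.724
θ=43°:   branch + wants cross > 0 → take C=(6.1278,3.1632) (cross=21.724)
θ=43°: ex = (C−B)/|BC| = (0.9330,0.3598); ey = (-0.3598,0.9330)
θ=43°: P = B + -2.95·ex + 3.08·ey = (-2.3980,3.1761)
θ=328°: B = A + 2.00·(cos328°, sin328°) = (1.6961, -1.0598)
θ=328°: |BD| = 8.3713
θ=328°: circle(B,5.00) ∩ circle(D,5.00): a=4.1856, h=2.7350
θ=328°:   candidates: C₊=(5.5018,2.1831) cross=22.896; C₋=(6.1943,-3.2430) cross=-22.896
θ=328°:   branch + wants cross > 0 → take C=(5.5018,2.1831) (cross=22.896)
θ=328°: ex = (C−B)/|BC| = (0.7611,0.6486); ey = (-0.6486,0.7611)
θ=328°: P = B + -2.95·ex + 3.08·ey = (-2.5469,-0.6289)
θ=337°: B = A + 2.00·(cos337°, sin337°) = (1.8410, -0.7815)
θ=337°: |BD| = 8.1963
θ=337°: circle(B,5.00) ∩ circle(D,5.00): a=4.0982, h=2.8644
θ=337°:   candidates: C₊=(5.6474,2.4607) cross=23.478; C₋=(6.1936,-3.2421) cross=-23.478
θ=337°:   branch + wants cross > 0 → take C=(5.6474,2.4607) (cross=23.478)
θ=337°: ex = (C−B)/|BC| = (0.7613,0.6484); ey = (-0.6484,0.7613)
θ=337°: P = B + -2.95·ex + 3.08·ey = (-2.4019,-0.3496)
θ=358°: B = A + 2.00·(cos358°, sin358°) = (1.9988, -0.0698)
θ=358°: |BD| = 8.0015
θ=358°: circle(B,5.00) ∩ circle(D,5.00): a=4.0008, h=2.9990
θ=358°:   candidates: C₊=(5.9732,2.9640) cross=23.996; C₋=(6.0256,-3.0338) cross=-23.996
θ=358°:   branch + wants cross > 0 → take C=(5.9732,2.9640) (cross=23.996)
θ=358°: ex = (C−B)/|BC| = (0.7949,0.6068); ey = (-0.6068,0.7949)
θ=358°: P = B + -2.95·ex + 3.08·ey = (-2.2149,0.5885)

θ=43°: -2.40 3.18
θ=328°: -2.55 -0.63
θ=337°: -2.40 -0.35
θ=358°: -2.21 0.59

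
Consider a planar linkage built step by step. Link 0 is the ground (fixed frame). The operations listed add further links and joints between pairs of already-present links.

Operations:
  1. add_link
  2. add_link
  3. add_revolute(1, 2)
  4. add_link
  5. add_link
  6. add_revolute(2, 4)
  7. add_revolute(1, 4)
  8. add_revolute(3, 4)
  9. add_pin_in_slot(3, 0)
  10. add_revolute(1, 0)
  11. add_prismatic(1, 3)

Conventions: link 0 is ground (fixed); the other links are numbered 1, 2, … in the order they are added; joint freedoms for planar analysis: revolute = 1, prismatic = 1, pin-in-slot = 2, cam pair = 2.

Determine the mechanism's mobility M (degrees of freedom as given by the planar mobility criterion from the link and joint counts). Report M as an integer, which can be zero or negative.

(L,J1,J2)=(1,0,0); link0 fixed
link1: (2,0,0)
link2: (3,0,0)
R 1-2 [J1]: (3,1,0)
link3: (4,1,0)
link4: (5,1,0)
R 2-4 [J1]: (5,2,0)
R 1-4 [J1]: (5,3,0)
R 3-4 [J1]: (5,4,0)
PS 3-0 [J2]: (5,4,1)
R 1-0 [J1]: (5,5,1)
P 1-3 [J1]: (5,6,1)
Grübler: 3·4 − 2·6 − 1 = -1

M = -1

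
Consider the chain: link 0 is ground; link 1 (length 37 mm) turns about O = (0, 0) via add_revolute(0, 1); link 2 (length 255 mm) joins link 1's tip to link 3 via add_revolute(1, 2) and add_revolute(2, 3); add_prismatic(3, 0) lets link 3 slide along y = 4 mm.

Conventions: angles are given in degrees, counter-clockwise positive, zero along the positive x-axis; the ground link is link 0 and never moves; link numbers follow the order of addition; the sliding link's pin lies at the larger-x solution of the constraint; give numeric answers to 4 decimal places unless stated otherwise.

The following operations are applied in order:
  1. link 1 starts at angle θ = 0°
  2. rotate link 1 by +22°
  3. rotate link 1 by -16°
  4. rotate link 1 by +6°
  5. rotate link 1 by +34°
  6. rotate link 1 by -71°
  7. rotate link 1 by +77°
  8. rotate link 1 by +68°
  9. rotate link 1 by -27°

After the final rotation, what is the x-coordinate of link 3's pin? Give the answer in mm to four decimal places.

geometry: r = 37 mm, L = 255 mm, e = 4 mm; θ starts at 0°
rotate link 1 by +22°: θ ← 0° +22° = 22°
rotate link 1 by -16°: θ ← 22° -16° = 6°
rotate link 1 by +6°: θ ← 6° +6° = 12°
rotate link 1 by +34°: θ ← 12° +34° = 46°
rotate link 1 by -71°: θ ← 46° -71° = -25°
rotate link 1 by +77°: θ ← -25° +77° = 52°
rotate link 1 by +68°: θ ← 52° +68° = 120°
rotate link 1 by -27°: θ ← 120° -27° = 93°
crank pin P = (r cos θ, r sin θ) = (-1.936430, 36.949293)
h = r sin θ − e = 36.949293 − 4 = 32.949293
x = r cos θ + √(L² − h²) = -1.936430 + 252.862303 = 250.925872

250.9259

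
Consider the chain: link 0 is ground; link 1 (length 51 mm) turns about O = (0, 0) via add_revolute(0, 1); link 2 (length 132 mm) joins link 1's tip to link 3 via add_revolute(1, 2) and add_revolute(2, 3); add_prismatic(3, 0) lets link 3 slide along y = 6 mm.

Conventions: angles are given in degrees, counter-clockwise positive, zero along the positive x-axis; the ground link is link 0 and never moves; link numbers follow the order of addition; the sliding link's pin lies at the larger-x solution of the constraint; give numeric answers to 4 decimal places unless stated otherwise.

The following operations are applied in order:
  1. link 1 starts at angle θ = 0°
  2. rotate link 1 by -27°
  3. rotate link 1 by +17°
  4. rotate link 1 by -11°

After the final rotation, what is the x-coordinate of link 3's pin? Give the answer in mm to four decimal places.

geometry: r = 51 mm, L = 132 mm, e = 6 mm; θ starts at 0°
rotate link 1 by -27°: θ ← 0° -27° = -27°
rotate link 1 by +17°: θ ← -27° +17° = -10°
rotate link 1 by -11°: θ ← -10° -11° = -21°
crank pin P = (r cos θ, r sin θ) = (47.612602, -18.276765)
h = r sin θ − e = -18.276765 − 6 = -24.276765
x = r cos θ + √(L² − h²) = 47.612602 + 129.748367 = 177.360968

177.3610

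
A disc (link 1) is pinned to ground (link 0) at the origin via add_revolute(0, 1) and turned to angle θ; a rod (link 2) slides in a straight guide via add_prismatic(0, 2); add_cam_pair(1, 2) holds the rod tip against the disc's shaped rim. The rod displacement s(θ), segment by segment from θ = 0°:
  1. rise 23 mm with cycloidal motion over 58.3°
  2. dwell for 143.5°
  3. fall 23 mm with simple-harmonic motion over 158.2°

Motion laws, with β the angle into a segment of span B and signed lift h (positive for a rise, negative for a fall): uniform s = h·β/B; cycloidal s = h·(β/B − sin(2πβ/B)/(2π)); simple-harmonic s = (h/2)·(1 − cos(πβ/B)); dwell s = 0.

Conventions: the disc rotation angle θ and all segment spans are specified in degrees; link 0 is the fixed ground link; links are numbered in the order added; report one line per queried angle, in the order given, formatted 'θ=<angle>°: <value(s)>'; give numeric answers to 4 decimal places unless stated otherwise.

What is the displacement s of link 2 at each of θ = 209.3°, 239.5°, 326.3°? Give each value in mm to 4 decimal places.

segment 1 (0° to 58.3°, cycloidal, h = 23) is passed completely: s = 0.0000 + (23) = 23.0000
segment 2 (58.3° to 201.8°, dwell): s unchanged at 23.0000
θ = 209.3° falls in segment 3 (201.8° to 360°, simple-harmonic, h = -23): β = 209.3 − 201.8 = 7.5°, B = 158.2°; Δs = -23/2·(1 − cos(π·0.0474)) = -0.1273; s = 23.0000 − 0.1273 = 22.8727
θ = 239.5° falls in segment 3 (201.8° to 360°, simple-harmonic, h = -23): β = 239.5 − 201.8 = 37.7°, B = 158.2°; Δs = -23/2·(1 − cos(π·0.2383)) = -3.0751; s = 23.0000 − 3.0751 = 19.9249
θ = 326.3° falls in segment 3 (201.8° to 360°, simple-harmonic, h = -23): β = 326.3 − 201.8 = 124.5°, B = 158.2°; Δs = -23/2·(1 − cos(π·0.7870)) = -20.5195; s = 23.0000 − 20.5195 = 2.4805

θ=209.3°: 22.8727
θ=239.5°: 19.9249
θ=326.3°: 2.4805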